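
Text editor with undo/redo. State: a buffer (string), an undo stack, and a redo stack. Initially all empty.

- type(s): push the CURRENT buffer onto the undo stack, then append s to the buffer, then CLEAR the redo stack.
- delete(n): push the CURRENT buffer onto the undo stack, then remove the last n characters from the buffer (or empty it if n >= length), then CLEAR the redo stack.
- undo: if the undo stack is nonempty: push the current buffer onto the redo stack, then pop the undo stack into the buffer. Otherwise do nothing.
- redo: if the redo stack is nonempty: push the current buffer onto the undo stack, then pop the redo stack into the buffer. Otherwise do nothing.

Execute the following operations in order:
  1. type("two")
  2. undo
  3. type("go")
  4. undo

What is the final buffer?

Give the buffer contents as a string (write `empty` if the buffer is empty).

After op 1 (type): buf='two' undo_depth=1 redo_depth=0
After op 2 (undo): buf='(empty)' undo_depth=0 redo_depth=1
After op 3 (type): buf='go' undo_depth=1 redo_depth=0
After op 4 (undo): buf='(empty)' undo_depth=0 redo_depth=1

Answer: empty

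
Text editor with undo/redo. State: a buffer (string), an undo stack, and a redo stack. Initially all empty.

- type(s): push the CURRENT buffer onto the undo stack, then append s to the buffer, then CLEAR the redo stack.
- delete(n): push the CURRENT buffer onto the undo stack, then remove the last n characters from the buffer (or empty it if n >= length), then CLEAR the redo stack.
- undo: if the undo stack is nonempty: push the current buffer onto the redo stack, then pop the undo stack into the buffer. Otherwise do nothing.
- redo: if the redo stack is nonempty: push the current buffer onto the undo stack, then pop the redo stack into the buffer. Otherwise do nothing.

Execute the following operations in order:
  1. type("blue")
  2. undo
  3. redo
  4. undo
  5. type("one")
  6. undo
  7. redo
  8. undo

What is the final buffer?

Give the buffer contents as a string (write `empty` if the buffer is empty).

After op 1 (type): buf='blue' undo_depth=1 redo_depth=0
After op 2 (undo): buf='(empty)' undo_depth=0 redo_depth=1
After op 3 (redo): buf='blue' undo_depth=1 redo_depth=0
After op 4 (undo): buf='(empty)' undo_depth=0 redo_depth=1
After op 5 (type): buf='one' undo_depth=1 redo_depth=0
After op 6 (undo): buf='(empty)' undo_depth=0 redo_depth=1
After op 7 (redo): buf='one' undo_depth=1 redo_depth=0
After op 8 (undo): buf='(empty)' undo_depth=0 redo_depth=1

Answer: empty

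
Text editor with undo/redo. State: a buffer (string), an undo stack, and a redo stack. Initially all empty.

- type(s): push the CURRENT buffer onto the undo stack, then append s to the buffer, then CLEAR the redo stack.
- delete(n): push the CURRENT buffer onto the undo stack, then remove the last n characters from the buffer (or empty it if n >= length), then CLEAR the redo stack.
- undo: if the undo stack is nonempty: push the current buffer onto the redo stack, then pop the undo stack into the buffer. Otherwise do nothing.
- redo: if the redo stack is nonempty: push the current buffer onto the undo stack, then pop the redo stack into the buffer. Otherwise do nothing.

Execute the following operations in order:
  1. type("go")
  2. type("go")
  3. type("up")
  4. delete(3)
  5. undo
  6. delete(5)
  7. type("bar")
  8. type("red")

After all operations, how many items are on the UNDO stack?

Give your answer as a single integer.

Answer: 6

Derivation:
After op 1 (type): buf='go' undo_depth=1 redo_depth=0
After op 2 (type): buf='gogo' undo_depth=2 redo_depth=0
After op 3 (type): buf='gogoup' undo_depth=3 redo_depth=0
After op 4 (delete): buf='gog' undo_depth=4 redo_depth=0
After op 5 (undo): buf='gogoup' undo_depth=3 redo_depth=1
After op 6 (delete): buf='g' undo_depth=4 redo_depth=0
After op 7 (type): buf='gbar' undo_depth=5 redo_depth=0
After op 8 (type): buf='gbarred' undo_depth=6 redo_depth=0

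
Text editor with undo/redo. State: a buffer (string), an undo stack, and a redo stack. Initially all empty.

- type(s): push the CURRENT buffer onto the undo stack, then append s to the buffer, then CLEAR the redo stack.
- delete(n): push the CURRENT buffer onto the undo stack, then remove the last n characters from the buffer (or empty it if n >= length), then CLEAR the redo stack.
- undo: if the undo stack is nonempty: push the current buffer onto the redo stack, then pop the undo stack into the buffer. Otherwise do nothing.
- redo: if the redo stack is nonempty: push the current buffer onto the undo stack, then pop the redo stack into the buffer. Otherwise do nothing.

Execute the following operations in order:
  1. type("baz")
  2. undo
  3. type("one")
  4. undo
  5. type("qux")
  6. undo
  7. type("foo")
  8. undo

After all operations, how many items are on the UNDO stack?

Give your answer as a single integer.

After op 1 (type): buf='baz' undo_depth=1 redo_depth=0
After op 2 (undo): buf='(empty)' undo_depth=0 redo_depth=1
After op 3 (type): buf='one' undo_depth=1 redo_depth=0
After op 4 (undo): buf='(empty)' undo_depth=0 redo_depth=1
After op 5 (type): buf='qux' undo_depth=1 redo_depth=0
After op 6 (undo): buf='(empty)' undo_depth=0 redo_depth=1
After op 7 (type): buf='foo' undo_depth=1 redo_depth=0
After op 8 (undo): buf='(empty)' undo_depth=0 redo_depth=1

Answer: 0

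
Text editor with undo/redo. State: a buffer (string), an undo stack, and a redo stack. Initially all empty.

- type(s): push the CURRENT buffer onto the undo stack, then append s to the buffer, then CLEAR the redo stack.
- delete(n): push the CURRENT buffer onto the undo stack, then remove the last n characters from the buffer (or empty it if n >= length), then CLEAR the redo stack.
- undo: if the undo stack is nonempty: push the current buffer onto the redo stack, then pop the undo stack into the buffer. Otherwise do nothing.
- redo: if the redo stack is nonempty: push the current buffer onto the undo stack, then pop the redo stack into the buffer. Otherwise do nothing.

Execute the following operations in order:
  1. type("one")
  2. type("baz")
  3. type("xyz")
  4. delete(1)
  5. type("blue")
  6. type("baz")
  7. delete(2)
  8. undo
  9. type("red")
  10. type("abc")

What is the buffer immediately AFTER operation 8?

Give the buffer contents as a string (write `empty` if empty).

After op 1 (type): buf='one' undo_depth=1 redo_depth=0
After op 2 (type): buf='onebaz' undo_depth=2 redo_depth=0
After op 3 (type): buf='onebazxyz' undo_depth=3 redo_depth=0
After op 4 (delete): buf='onebazxy' undo_depth=4 redo_depth=0
After op 5 (type): buf='onebazxyblue' undo_depth=5 redo_depth=0
After op 6 (type): buf='onebazxybluebaz' undo_depth=6 redo_depth=0
After op 7 (delete): buf='onebazxyblueb' undo_depth=7 redo_depth=0
After op 8 (undo): buf='onebazxybluebaz' undo_depth=6 redo_depth=1

Answer: onebazxybluebaz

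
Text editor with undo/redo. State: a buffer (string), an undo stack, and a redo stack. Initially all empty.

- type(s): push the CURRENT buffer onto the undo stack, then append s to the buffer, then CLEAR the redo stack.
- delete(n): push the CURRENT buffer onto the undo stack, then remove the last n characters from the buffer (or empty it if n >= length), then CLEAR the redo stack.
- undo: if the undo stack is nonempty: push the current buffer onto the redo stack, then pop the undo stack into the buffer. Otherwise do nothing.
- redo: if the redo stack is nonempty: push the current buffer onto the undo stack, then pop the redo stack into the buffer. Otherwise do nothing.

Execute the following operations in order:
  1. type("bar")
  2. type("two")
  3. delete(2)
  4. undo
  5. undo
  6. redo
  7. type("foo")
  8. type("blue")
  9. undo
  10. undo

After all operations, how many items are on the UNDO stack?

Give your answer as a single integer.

After op 1 (type): buf='bar' undo_depth=1 redo_depth=0
After op 2 (type): buf='bartwo' undo_depth=2 redo_depth=0
After op 3 (delete): buf='bart' undo_depth=3 redo_depth=0
After op 4 (undo): buf='bartwo' undo_depth=2 redo_depth=1
After op 5 (undo): buf='bar' undo_depth=1 redo_depth=2
After op 6 (redo): buf='bartwo' undo_depth=2 redo_depth=1
After op 7 (type): buf='bartwofoo' undo_depth=3 redo_depth=0
After op 8 (type): buf='bartwofooblue' undo_depth=4 redo_depth=0
After op 9 (undo): buf='bartwofoo' undo_depth=3 redo_depth=1
After op 10 (undo): buf='bartwo' undo_depth=2 redo_depth=2

Answer: 2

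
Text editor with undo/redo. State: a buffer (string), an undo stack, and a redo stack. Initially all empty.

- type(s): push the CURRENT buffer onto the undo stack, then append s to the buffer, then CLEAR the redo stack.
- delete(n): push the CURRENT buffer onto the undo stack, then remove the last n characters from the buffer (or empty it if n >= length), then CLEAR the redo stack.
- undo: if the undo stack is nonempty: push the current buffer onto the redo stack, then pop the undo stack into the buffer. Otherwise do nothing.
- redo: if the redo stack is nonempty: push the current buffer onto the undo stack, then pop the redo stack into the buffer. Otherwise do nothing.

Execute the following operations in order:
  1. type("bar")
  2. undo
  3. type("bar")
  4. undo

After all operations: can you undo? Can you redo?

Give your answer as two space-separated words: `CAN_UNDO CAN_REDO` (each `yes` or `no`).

After op 1 (type): buf='bar' undo_depth=1 redo_depth=0
After op 2 (undo): buf='(empty)' undo_depth=0 redo_depth=1
After op 3 (type): buf='bar' undo_depth=1 redo_depth=0
After op 4 (undo): buf='(empty)' undo_depth=0 redo_depth=1

Answer: no yes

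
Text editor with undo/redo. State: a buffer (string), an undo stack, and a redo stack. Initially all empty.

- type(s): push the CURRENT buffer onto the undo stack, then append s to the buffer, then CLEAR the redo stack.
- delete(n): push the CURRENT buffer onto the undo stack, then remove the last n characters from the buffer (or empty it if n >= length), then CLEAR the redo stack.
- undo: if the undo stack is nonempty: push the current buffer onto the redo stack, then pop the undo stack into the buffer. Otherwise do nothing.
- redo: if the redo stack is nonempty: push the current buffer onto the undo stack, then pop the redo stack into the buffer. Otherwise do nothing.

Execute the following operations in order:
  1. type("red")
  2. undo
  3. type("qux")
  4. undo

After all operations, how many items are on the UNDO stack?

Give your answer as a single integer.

After op 1 (type): buf='red' undo_depth=1 redo_depth=0
After op 2 (undo): buf='(empty)' undo_depth=0 redo_depth=1
After op 3 (type): buf='qux' undo_depth=1 redo_depth=0
After op 4 (undo): buf='(empty)' undo_depth=0 redo_depth=1

Answer: 0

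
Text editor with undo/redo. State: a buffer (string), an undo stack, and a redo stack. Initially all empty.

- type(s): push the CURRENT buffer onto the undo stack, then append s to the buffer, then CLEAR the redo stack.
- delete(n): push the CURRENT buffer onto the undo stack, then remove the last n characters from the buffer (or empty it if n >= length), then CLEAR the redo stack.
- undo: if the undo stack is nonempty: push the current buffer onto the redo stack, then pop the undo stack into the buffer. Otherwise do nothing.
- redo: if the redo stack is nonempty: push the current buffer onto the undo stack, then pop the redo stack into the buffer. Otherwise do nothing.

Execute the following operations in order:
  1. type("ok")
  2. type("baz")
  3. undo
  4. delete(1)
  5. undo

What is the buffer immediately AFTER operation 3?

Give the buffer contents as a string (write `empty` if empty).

After op 1 (type): buf='ok' undo_depth=1 redo_depth=0
After op 2 (type): buf='okbaz' undo_depth=2 redo_depth=0
After op 3 (undo): buf='ok' undo_depth=1 redo_depth=1

Answer: ok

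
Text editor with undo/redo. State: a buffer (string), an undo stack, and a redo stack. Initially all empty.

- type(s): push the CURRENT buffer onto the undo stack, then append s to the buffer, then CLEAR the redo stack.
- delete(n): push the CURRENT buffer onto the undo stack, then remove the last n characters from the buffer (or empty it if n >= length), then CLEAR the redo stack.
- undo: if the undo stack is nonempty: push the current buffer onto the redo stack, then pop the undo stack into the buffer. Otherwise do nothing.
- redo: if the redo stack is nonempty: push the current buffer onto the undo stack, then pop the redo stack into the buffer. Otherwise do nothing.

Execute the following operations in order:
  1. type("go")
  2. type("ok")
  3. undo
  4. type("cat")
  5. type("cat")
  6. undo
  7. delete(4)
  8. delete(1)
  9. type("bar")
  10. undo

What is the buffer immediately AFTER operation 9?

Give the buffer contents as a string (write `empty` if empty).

After op 1 (type): buf='go' undo_depth=1 redo_depth=0
After op 2 (type): buf='gook' undo_depth=2 redo_depth=0
After op 3 (undo): buf='go' undo_depth=1 redo_depth=1
After op 4 (type): buf='gocat' undo_depth=2 redo_depth=0
After op 5 (type): buf='gocatcat' undo_depth=3 redo_depth=0
After op 6 (undo): buf='gocat' undo_depth=2 redo_depth=1
After op 7 (delete): buf='g' undo_depth=3 redo_depth=0
After op 8 (delete): buf='(empty)' undo_depth=4 redo_depth=0
After op 9 (type): buf='bar' undo_depth=5 redo_depth=0

Answer: bar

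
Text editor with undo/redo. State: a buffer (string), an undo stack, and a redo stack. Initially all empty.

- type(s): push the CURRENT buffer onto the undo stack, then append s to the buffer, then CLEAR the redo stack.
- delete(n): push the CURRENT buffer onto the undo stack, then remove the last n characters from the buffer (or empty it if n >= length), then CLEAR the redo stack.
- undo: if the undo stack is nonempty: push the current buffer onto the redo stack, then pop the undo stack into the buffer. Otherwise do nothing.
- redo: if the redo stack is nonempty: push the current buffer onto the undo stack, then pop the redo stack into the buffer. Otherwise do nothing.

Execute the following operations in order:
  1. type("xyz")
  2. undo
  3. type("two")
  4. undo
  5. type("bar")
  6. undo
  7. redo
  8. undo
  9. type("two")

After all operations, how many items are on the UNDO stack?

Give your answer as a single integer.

Answer: 1

Derivation:
After op 1 (type): buf='xyz' undo_depth=1 redo_depth=0
After op 2 (undo): buf='(empty)' undo_depth=0 redo_depth=1
After op 3 (type): buf='two' undo_depth=1 redo_depth=0
After op 4 (undo): buf='(empty)' undo_depth=0 redo_depth=1
After op 5 (type): buf='bar' undo_depth=1 redo_depth=0
After op 6 (undo): buf='(empty)' undo_depth=0 redo_depth=1
After op 7 (redo): buf='bar' undo_depth=1 redo_depth=0
After op 8 (undo): buf='(empty)' undo_depth=0 redo_depth=1
After op 9 (type): buf='two' undo_depth=1 redo_depth=0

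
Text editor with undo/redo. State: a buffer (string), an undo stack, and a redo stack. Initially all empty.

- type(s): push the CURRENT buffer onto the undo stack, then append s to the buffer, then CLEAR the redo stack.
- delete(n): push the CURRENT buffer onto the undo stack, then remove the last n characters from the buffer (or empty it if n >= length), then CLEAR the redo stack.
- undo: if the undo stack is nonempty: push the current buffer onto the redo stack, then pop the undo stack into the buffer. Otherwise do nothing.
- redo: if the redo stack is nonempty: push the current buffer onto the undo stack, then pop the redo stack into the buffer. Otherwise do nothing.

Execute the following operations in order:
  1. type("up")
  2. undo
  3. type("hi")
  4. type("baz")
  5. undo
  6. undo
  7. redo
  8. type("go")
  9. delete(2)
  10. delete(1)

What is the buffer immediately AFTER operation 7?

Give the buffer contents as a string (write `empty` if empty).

Answer: hi

Derivation:
After op 1 (type): buf='up' undo_depth=1 redo_depth=0
After op 2 (undo): buf='(empty)' undo_depth=0 redo_depth=1
After op 3 (type): buf='hi' undo_depth=1 redo_depth=0
After op 4 (type): buf='hibaz' undo_depth=2 redo_depth=0
After op 5 (undo): buf='hi' undo_depth=1 redo_depth=1
After op 6 (undo): buf='(empty)' undo_depth=0 redo_depth=2
After op 7 (redo): buf='hi' undo_depth=1 redo_depth=1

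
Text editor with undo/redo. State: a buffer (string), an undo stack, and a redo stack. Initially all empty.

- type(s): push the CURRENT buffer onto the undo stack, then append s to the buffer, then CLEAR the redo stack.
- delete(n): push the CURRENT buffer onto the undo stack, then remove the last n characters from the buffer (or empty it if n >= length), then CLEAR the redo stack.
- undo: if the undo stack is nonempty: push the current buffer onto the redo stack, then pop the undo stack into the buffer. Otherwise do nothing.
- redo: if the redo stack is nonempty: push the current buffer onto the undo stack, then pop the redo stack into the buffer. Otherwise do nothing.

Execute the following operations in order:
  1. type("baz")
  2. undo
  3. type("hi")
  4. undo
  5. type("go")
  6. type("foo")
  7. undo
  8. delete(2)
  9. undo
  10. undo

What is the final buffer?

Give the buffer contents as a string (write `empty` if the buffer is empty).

After op 1 (type): buf='baz' undo_depth=1 redo_depth=0
After op 2 (undo): buf='(empty)' undo_depth=0 redo_depth=1
After op 3 (type): buf='hi' undo_depth=1 redo_depth=0
After op 4 (undo): buf='(empty)' undo_depth=0 redo_depth=1
After op 5 (type): buf='go' undo_depth=1 redo_depth=0
After op 6 (type): buf='gofoo' undo_depth=2 redo_depth=0
After op 7 (undo): buf='go' undo_depth=1 redo_depth=1
After op 8 (delete): buf='(empty)' undo_depth=2 redo_depth=0
After op 9 (undo): buf='go' undo_depth=1 redo_depth=1
After op 10 (undo): buf='(empty)' undo_depth=0 redo_depth=2

Answer: empty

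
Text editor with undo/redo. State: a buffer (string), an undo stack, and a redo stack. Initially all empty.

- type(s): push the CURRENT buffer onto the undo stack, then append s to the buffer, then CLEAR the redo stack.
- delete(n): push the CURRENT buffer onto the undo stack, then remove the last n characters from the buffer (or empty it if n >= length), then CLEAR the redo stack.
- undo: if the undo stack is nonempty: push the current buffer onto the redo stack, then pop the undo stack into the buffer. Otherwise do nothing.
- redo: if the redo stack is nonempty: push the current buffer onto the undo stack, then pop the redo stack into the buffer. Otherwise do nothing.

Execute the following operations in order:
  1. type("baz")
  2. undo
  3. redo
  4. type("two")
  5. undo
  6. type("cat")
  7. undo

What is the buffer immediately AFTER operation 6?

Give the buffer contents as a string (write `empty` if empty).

Answer: bazcat

Derivation:
After op 1 (type): buf='baz' undo_depth=1 redo_depth=0
After op 2 (undo): buf='(empty)' undo_depth=0 redo_depth=1
After op 3 (redo): buf='baz' undo_depth=1 redo_depth=0
After op 4 (type): buf='baztwo' undo_depth=2 redo_depth=0
After op 5 (undo): buf='baz' undo_depth=1 redo_depth=1
After op 6 (type): buf='bazcat' undo_depth=2 redo_depth=0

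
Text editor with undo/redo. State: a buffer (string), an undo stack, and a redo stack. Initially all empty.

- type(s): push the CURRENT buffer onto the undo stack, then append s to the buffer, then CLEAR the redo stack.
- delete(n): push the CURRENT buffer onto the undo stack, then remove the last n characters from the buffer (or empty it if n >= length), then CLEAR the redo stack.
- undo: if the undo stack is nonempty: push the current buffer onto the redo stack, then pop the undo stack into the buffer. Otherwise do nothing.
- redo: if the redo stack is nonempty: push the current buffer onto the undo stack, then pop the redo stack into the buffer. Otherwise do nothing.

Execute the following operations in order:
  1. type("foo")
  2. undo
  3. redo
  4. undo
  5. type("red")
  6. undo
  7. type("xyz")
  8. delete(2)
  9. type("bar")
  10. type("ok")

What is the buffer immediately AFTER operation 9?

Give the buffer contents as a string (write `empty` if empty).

Answer: xbar

Derivation:
After op 1 (type): buf='foo' undo_depth=1 redo_depth=0
After op 2 (undo): buf='(empty)' undo_depth=0 redo_depth=1
After op 3 (redo): buf='foo' undo_depth=1 redo_depth=0
After op 4 (undo): buf='(empty)' undo_depth=0 redo_depth=1
After op 5 (type): buf='red' undo_depth=1 redo_depth=0
After op 6 (undo): buf='(empty)' undo_depth=0 redo_depth=1
After op 7 (type): buf='xyz' undo_depth=1 redo_depth=0
After op 8 (delete): buf='x' undo_depth=2 redo_depth=0
After op 9 (type): buf='xbar' undo_depth=3 redo_depth=0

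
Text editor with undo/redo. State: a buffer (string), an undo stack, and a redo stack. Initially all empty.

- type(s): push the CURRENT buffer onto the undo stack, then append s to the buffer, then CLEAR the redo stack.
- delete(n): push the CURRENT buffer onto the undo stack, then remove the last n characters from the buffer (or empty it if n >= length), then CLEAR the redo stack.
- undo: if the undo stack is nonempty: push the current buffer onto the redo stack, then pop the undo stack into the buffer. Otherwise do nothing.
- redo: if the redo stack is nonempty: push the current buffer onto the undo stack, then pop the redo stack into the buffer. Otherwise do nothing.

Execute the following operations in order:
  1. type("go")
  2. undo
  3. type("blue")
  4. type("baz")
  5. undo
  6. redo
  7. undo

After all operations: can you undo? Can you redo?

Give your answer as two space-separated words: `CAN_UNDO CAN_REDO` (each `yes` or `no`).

After op 1 (type): buf='go' undo_depth=1 redo_depth=0
After op 2 (undo): buf='(empty)' undo_depth=0 redo_depth=1
After op 3 (type): buf='blue' undo_depth=1 redo_depth=0
After op 4 (type): buf='bluebaz' undo_depth=2 redo_depth=0
After op 5 (undo): buf='blue' undo_depth=1 redo_depth=1
After op 6 (redo): buf='bluebaz' undo_depth=2 redo_depth=0
After op 7 (undo): buf='blue' undo_depth=1 redo_depth=1

Answer: yes yes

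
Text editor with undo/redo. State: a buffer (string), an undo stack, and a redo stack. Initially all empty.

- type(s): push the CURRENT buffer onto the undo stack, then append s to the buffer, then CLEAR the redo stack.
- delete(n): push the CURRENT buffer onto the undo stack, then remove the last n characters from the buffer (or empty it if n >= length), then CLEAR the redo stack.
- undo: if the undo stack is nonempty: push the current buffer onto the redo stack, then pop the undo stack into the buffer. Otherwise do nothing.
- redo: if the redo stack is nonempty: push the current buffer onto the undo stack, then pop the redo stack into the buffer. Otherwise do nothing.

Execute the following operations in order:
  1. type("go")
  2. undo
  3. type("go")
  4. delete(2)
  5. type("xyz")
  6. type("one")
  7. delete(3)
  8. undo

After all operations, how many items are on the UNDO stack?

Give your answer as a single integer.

After op 1 (type): buf='go' undo_depth=1 redo_depth=0
After op 2 (undo): buf='(empty)' undo_depth=0 redo_depth=1
After op 3 (type): buf='go' undo_depth=1 redo_depth=0
After op 4 (delete): buf='(empty)' undo_depth=2 redo_depth=0
After op 5 (type): buf='xyz' undo_depth=3 redo_depth=0
After op 6 (type): buf='xyzone' undo_depth=4 redo_depth=0
After op 7 (delete): buf='xyz' undo_depth=5 redo_depth=0
After op 8 (undo): buf='xyzone' undo_depth=4 redo_depth=1

Answer: 4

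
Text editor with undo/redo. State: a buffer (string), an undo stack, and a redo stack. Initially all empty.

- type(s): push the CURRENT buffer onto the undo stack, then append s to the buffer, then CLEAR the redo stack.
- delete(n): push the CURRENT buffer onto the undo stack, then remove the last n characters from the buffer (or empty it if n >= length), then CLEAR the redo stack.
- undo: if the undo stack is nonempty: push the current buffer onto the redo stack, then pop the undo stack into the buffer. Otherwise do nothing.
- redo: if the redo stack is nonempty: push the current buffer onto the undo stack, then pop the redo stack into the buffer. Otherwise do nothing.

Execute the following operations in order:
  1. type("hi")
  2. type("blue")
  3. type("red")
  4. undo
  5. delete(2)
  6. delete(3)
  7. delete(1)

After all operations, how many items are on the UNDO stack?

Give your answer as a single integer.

Answer: 5

Derivation:
After op 1 (type): buf='hi' undo_depth=1 redo_depth=0
After op 2 (type): buf='hiblue' undo_depth=2 redo_depth=0
After op 3 (type): buf='hibluered' undo_depth=3 redo_depth=0
After op 4 (undo): buf='hiblue' undo_depth=2 redo_depth=1
After op 5 (delete): buf='hibl' undo_depth=3 redo_depth=0
After op 6 (delete): buf='h' undo_depth=4 redo_depth=0
After op 7 (delete): buf='(empty)' undo_depth=5 redo_depth=0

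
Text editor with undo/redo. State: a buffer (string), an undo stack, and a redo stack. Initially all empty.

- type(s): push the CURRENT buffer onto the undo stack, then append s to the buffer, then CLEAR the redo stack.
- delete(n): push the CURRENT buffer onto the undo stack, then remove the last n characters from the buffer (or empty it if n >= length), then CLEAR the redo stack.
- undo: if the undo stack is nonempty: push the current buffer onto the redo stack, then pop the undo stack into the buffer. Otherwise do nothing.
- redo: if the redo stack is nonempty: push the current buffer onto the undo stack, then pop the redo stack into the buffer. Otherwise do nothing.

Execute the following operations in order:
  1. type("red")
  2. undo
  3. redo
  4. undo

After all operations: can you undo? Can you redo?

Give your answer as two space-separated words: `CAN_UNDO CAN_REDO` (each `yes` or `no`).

Answer: no yes

Derivation:
After op 1 (type): buf='red' undo_depth=1 redo_depth=0
After op 2 (undo): buf='(empty)' undo_depth=0 redo_depth=1
After op 3 (redo): buf='red' undo_depth=1 redo_depth=0
After op 4 (undo): buf='(empty)' undo_depth=0 redo_depth=1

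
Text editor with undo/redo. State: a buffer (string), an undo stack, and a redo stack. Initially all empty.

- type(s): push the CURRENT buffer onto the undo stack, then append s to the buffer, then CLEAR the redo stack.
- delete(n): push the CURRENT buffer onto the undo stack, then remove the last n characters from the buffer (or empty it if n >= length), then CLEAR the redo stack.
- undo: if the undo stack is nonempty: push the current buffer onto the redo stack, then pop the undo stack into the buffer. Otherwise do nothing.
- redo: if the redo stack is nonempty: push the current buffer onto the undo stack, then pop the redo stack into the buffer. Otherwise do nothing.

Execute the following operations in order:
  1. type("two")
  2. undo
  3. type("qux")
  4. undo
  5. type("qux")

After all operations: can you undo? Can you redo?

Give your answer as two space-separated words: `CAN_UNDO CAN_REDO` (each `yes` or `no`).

Answer: yes no

Derivation:
After op 1 (type): buf='two' undo_depth=1 redo_depth=0
After op 2 (undo): buf='(empty)' undo_depth=0 redo_depth=1
After op 3 (type): buf='qux' undo_depth=1 redo_depth=0
After op 4 (undo): buf='(empty)' undo_depth=0 redo_depth=1
After op 5 (type): buf='qux' undo_depth=1 redo_depth=0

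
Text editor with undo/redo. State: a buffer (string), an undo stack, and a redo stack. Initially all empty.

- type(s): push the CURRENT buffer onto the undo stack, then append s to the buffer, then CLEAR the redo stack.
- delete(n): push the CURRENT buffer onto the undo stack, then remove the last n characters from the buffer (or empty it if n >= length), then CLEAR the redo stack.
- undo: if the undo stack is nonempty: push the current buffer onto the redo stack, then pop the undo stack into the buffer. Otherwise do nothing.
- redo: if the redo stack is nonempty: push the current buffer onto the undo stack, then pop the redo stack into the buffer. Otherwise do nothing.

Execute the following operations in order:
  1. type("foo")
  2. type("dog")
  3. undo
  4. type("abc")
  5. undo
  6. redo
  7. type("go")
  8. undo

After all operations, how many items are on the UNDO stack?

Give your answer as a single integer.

After op 1 (type): buf='foo' undo_depth=1 redo_depth=0
After op 2 (type): buf='foodog' undo_depth=2 redo_depth=0
After op 3 (undo): buf='foo' undo_depth=1 redo_depth=1
After op 4 (type): buf='fooabc' undo_depth=2 redo_depth=0
After op 5 (undo): buf='foo' undo_depth=1 redo_depth=1
After op 6 (redo): buf='fooabc' undo_depth=2 redo_depth=0
After op 7 (type): buf='fooabcgo' undo_depth=3 redo_depth=0
After op 8 (undo): buf='fooabc' undo_depth=2 redo_depth=1

Answer: 2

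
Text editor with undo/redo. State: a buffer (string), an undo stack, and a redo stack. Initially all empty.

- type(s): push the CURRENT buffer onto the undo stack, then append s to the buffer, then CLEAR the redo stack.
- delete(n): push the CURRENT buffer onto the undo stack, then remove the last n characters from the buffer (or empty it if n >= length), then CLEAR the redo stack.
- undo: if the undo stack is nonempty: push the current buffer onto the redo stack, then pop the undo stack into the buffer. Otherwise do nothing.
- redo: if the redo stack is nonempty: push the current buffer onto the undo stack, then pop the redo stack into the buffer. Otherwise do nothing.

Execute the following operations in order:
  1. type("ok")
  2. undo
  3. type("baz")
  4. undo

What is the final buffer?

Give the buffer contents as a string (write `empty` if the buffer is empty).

After op 1 (type): buf='ok' undo_depth=1 redo_depth=0
After op 2 (undo): buf='(empty)' undo_depth=0 redo_depth=1
After op 3 (type): buf='baz' undo_depth=1 redo_depth=0
After op 4 (undo): buf='(empty)' undo_depth=0 redo_depth=1

Answer: empty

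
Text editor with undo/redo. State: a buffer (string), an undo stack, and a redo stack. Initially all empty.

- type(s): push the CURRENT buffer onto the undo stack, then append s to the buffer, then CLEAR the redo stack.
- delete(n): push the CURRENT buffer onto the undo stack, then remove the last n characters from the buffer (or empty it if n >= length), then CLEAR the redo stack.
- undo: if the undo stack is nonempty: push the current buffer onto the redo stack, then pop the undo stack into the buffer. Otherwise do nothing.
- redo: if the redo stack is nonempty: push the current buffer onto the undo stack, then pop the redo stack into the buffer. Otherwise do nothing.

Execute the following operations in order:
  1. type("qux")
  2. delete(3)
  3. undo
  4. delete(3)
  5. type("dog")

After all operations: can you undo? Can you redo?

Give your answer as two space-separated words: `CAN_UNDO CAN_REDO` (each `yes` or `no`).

After op 1 (type): buf='qux' undo_depth=1 redo_depth=0
After op 2 (delete): buf='(empty)' undo_depth=2 redo_depth=0
After op 3 (undo): buf='qux' undo_depth=1 redo_depth=1
After op 4 (delete): buf='(empty)' undo_depth=2 redo_depth=0
After op 5 (type): buf='dog' undo_depth=3 redo_depth=0

Answer: yes no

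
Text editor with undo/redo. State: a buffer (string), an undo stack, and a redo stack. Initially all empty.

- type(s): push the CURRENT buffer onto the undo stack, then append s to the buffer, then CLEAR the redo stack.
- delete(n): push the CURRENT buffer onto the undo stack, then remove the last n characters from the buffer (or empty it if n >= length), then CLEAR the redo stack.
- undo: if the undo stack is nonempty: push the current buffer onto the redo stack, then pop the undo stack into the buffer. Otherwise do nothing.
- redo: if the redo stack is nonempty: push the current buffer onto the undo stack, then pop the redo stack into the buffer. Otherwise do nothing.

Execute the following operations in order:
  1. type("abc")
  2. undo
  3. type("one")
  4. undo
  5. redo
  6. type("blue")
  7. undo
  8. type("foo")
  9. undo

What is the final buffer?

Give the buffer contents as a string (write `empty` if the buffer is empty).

Answer: one

Derivation:
After op 1 (type): buf='abc' undo_depth=1 redo_depth=0
After op 2 (undo): buf='(empty)' undo_depth=0 redo_depth=1
After op 3 (type): buf='one' undo_depth=1 redo_depth=0
After op 4 (undo): buf='(empty)' undo_depth=0 redo_depth=1
After op 5 (redo): buf='one' undo_depth=1 redo_depth=0
After op 6 (type): buf='oneblue' undo_depth=2 redo_depth=0
After op 7 (undo): buf='one' undo_depth=1 redo_depth=1
After op 8 (type): buf='onefoo' undo_depth=2 redo_depth=0
After op 9 (undo): buf='one' undo_depth=1 redo_depth=1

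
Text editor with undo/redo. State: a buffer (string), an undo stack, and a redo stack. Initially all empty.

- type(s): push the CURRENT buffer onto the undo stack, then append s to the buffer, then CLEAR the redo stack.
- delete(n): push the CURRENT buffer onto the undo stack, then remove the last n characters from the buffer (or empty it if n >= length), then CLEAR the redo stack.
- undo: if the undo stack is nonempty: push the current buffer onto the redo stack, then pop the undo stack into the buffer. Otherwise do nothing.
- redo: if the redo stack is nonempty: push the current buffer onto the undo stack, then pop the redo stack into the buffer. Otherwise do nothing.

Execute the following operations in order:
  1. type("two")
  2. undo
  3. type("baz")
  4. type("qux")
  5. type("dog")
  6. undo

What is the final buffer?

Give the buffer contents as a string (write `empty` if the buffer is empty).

Answer: bazqux

Derivation:
After op 1 (type): buf='two' undo_depth=1 redo_depth=0
After op 2 (undo): buf='(empty)' undo_depth=0 redo_depth=1
After op 3 (type): buf='baz' undo_depth=1 redo_depth=0
After op 4 (type): buf='bazqux' undo_depth=2 redo_depth=0
After op 5 (type): buf='bazquxdog' undo_depth=3 redo_depth=0
After op 6 (undo): buf='bazqux' undo_depth=2 redo_depth=1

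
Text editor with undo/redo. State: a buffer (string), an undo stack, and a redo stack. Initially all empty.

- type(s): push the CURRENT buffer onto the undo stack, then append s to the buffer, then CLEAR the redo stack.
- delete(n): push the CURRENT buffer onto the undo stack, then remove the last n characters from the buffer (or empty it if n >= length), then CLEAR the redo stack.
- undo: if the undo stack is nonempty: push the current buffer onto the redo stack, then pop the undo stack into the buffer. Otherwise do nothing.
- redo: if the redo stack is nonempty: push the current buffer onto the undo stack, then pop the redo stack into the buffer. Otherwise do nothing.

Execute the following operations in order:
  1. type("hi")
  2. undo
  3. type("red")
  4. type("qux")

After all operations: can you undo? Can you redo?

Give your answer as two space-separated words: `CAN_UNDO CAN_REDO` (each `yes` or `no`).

Answer: yes no

Derivation:
After op 1 (type): buf='hi' undo_depth=1 redo_depth=0
After op 2 (undo): buf='(empty)' undo_depth=0 redo_depth=1
After op 3 (type): buf='red' undo_depth=1 redo_depth=0
After op 4 (type): buf='redqux' undo_depth=2 redo_depth=0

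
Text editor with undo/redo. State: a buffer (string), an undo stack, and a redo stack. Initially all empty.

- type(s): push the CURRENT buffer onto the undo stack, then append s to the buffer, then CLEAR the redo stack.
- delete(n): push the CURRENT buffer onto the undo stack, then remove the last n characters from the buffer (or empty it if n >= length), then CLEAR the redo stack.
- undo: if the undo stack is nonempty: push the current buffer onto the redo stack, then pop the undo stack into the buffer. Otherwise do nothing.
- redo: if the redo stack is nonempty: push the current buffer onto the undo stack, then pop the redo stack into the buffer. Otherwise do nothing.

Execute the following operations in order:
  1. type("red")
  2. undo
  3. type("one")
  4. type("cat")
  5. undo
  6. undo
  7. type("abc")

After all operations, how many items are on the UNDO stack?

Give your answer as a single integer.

Answer: 1

Derivation:
After op 1 (type): buf='red' undo_depth=1 redo_depth=0
After op 2 (undo): buf='(empty)' undo_depth=0 redo_depth=1
After op 3 (type): buf='one' undo_depth=1 redo_depth=0
After op 4 (type): buf='onecat' undo_depth=2 redo_depth=0
After op 5 (undo): buf='one' undo_depth=1 redo_depth=1
After op 6 (undo): buf='(empty)' undo_depth=0 redo_depth=2
After op 7 (type): buf='abc' undo_depth=1 redo_depth=0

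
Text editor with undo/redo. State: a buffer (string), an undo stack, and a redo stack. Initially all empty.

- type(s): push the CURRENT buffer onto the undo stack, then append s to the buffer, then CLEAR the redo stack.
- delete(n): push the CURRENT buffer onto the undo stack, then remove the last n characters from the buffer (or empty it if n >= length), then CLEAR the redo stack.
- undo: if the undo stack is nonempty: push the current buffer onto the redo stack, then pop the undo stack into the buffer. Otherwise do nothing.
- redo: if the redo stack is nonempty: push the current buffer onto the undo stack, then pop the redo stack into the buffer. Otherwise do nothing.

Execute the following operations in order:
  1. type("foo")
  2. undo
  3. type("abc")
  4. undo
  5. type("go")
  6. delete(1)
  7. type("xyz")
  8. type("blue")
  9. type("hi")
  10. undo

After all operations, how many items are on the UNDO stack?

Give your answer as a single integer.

Answer: 4

Derivation:
After op 1 (type): buf='foo' undo_depth=1 redo_depth=0
After op 2 (undo): buf='(empty)' undo_depth=0 redo_depth=1
After op 3 (type): buf='abc' undo_depth=1 redo_depth=0
After op 4 (undo): buf='(empty)' undo_depth=0 redo_depth=1
After op 5 (type): buf='go' undo_depth=1 redo_depth=0
After op 6 (delete): buf='g' undo_depth=2 redo_depth=0
After op 7 (type): buf='gxyz' undo_depth=3 redo_depth=0
After op 8 (type): buf='gxyzblue' undo_depth=4 redo_depth=0
After op 9 (type): buf='gxyzbluehi' undo_depth=5 redo_depth=0
After op 10 (undo): buf='gxyzblue' undo_depth=4 redo_depth=1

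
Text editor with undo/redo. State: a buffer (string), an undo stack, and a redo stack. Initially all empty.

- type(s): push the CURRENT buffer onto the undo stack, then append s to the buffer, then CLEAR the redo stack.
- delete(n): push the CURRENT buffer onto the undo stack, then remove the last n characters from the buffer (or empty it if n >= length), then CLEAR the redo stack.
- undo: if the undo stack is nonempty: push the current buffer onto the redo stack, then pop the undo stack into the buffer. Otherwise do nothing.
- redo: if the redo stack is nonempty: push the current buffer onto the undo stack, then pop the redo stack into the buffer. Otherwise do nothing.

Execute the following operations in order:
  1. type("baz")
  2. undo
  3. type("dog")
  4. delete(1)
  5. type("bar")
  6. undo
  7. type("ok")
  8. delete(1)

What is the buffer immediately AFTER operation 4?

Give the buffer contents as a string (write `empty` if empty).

Answer: do

Derivation:
After op 1 (type): buf='baz' undo_depth=1 redo_depth=0
After op 2 (undo): buf='(empty)' undo_depth=0 redo_depth=1
After op 3 (type): buf='dog' undo_depth=1 redo_depth=0
After op 4 (delete): buf='do' undo_depth=2 redo_depth=0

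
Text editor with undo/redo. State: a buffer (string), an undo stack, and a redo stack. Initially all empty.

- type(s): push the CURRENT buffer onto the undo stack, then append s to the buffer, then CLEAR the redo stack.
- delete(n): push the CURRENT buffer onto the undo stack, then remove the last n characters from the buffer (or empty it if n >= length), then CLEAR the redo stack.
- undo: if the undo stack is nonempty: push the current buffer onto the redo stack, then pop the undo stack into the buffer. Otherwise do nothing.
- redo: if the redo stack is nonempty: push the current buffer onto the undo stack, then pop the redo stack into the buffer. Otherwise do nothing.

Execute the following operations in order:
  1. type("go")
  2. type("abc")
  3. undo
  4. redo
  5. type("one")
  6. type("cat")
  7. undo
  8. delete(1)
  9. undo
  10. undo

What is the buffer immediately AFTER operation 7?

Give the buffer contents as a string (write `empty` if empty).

Answer: goabcone

Derivation:
After op 1 (type): buf='go' undo_depth=1 redo_depth=0
After op 2 (type): buf='goabc' undo_depth=2 redo_depth=0
After op 3 (undo): buf='go' undo_depth=1 redo_depth=1
After op 4 (redo): buf='goabc' undo_depth=2 redo_depth=0
After op 5 (type): buf='goabcone' undo_depth=3 redo_depth=0
After op 6 (type): buf='goabconecat' undo_depth=4 redo_depth=0
After op 7 (undo): buf='goabcone' undo_depth=3 redo_depth=1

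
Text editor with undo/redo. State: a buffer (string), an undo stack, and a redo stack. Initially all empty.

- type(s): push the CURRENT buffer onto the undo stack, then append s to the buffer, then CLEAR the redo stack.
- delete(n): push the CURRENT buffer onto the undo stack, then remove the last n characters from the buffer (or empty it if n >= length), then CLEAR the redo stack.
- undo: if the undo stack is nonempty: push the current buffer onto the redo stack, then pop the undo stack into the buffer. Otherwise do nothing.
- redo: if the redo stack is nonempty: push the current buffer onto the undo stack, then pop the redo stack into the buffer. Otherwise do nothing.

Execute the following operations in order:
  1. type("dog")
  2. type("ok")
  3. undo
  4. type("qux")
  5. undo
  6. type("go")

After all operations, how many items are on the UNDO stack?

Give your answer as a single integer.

After op 1 (type): buf='dog' undo_depth=1 redo_depth=0
After op 2 (type): buf='dogok' undo_depth=2 redo_depth=0
After op 3 (undo): buf='dog' undo_depth=1 redo_depth=1
After op 4 (type): buf='dogqux' undo_depth=2 redo_depth=0
After op 5 (undo): buf='dog' undo_depth=1 redo_depth=1
After op 6 (type): buf='doggo' undo_depth=2 redo_depth=0

Answer: 2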